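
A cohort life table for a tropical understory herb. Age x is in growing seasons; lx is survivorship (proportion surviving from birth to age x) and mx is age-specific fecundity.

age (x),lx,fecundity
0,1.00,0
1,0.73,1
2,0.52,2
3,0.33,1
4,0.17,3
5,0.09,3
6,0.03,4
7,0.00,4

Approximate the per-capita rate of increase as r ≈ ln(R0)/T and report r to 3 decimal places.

0.417

R0 = Σ lx·mx = 0 + 0.73 + 1.04 + 0.33 + 0.51 + 0.27 + 0.12 + 0 = 3
Σ x·lx·mx = 7.91; T = 7.91/3 = 2.63667…
r ≈ ln(R0)/T = ln(3)/2.63667… = 0.41667… → 0.417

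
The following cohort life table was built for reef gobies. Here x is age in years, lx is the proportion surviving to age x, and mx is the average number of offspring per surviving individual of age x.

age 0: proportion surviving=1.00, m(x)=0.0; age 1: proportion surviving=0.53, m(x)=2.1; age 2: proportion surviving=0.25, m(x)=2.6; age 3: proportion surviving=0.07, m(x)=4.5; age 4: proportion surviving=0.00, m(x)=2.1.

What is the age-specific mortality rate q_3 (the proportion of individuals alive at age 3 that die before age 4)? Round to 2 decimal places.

q_3 = (l_3 − l_4) / l_3 = (0.07 − 0) / 0.07
     = 0.07 / 0.07 = 1 → 1.00

1.00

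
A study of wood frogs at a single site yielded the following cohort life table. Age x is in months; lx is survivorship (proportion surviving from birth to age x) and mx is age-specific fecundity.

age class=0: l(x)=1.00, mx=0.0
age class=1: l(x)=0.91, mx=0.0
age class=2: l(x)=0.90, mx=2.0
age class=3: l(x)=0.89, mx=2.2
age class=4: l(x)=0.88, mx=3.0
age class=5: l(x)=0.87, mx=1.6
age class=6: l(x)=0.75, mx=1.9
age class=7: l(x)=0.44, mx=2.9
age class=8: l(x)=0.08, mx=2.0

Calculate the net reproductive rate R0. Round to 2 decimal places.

10.65

lx·mx by age: 0, 0, 1.8, 1.958, 2.64, 1.392, 1.425, 1.276, 0.16
R0 = Σ lx·mx = 10.651 → 10.65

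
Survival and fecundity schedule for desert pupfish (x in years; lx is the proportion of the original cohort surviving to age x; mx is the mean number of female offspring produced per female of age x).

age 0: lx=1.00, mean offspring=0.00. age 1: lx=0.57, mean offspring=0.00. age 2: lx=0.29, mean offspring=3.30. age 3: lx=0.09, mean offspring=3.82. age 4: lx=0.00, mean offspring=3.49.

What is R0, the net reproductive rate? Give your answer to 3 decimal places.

1.301

lx·mx by age: 0, 0, 0.957, 0.3438, 0
R0 = Σ lx·mx = 1.3008 → 1.301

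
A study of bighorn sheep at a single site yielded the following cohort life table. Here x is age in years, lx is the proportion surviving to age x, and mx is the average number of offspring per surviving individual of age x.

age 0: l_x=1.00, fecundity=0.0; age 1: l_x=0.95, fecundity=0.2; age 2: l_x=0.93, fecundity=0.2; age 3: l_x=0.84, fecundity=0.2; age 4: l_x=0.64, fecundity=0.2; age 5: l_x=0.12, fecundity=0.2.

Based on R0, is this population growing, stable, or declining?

declining

R0 = Σ lx·mx = 0 + 0.19 + 0.186 + 0.168 + 0.128 + 0.024 = 0.696
R0 < 1, so the population is declining.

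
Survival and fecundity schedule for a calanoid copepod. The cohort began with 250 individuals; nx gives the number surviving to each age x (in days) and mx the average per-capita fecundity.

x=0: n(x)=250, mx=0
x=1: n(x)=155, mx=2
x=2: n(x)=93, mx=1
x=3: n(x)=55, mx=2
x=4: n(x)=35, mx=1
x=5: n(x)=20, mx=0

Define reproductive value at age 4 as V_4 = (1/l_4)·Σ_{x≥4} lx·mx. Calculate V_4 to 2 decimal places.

lx = nx/n0 = nx/250: 1, 0.62, 0.372, 0.22, 0.14, 0.08
lx·mx for x ≥ 4: 0.14, 0 → sum = 0.14
V_4 = 0.14 / l_4 = 0.14 / 0.14 = 1 → 1.00

1.00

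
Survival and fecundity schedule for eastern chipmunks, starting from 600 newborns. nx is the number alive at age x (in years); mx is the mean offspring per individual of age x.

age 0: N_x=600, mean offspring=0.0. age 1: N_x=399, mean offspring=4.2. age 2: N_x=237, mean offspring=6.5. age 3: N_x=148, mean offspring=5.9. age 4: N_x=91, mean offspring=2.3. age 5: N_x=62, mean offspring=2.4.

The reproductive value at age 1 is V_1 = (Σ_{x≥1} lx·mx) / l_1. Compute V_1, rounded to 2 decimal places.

11.15

lx = nx/n0 = nx/600: 1, 0.665, 0.395, 0.24667…, 0.15167…, 0.10333…
lx·mx for x ≥ 1: 2.793, 2.5675, 1.455333…, 0.348833…, 0.248… → sum = 7.412667…
V_1 = 7.412667… / l_1 = 7.412667… / 0.665 = 11.146867… → 11.15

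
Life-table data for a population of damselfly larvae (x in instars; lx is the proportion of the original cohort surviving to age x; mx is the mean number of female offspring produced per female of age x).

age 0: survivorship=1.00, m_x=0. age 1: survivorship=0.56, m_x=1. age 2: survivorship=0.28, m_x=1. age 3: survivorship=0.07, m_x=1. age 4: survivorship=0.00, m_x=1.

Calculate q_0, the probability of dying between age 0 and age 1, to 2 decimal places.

0.44

q_0 = (l_0 − l_1) / l_0 = (1 − 0.56) / 1
     = 0.44 / 1 = 0.44 → 0.44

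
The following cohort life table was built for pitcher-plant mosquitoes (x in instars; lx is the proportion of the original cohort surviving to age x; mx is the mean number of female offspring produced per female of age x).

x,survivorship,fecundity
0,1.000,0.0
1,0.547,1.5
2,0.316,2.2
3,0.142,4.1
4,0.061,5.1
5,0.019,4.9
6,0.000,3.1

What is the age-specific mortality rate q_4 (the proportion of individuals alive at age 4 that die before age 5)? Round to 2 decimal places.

0.69

q_4 = (l_4 − l_5) / l_4 = (0.061 − 0.019) / 0.061
     = 0.042 / 0.061 = 0.688525… → 0.69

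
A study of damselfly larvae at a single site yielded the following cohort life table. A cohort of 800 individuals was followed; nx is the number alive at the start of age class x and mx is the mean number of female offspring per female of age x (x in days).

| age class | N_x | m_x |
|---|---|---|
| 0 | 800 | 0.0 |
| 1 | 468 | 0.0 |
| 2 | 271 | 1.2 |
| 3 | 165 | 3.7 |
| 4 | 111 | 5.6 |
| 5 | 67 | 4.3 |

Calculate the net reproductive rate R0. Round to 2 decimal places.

lx = nx/n0 = nx/800: 1, 0.585, 0.33875, 0.20625, 0.13875, 0.08375
lx·mx by age: 0, 0, 0.4065, 0.763125, 0.777, 0.360125
R0 = Σ lx·mx = 2.30675 → 2.31

2.31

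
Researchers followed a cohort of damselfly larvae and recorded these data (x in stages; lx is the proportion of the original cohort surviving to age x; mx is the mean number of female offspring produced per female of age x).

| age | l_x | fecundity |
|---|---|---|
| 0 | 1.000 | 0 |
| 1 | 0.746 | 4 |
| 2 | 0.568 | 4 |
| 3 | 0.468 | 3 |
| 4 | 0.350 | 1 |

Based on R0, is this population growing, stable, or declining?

R0 = Σ lx·mx = 0 + 2.984 + 2.272 + 1.404 + 0.35 = 7.01
R0 > 1, so the population is growing.

growing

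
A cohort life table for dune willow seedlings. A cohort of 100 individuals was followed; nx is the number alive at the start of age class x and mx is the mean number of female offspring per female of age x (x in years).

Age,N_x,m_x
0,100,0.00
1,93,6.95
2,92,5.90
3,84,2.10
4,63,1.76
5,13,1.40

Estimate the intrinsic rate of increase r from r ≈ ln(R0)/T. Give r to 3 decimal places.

lx = nx/n0 = nx/100: 1, 0.93, 0.92, 0.84, 0.63, 0.13
R0 = Σ lx·mx = 0 + 6.4635 + 5.428 + 1.764 + 1.1088 + 0.182 = 14.9463
Σ x·lx·mx = 27.9567; T = 27.9567/14.9463 = 1.87048…
r ≈ ln(R0)/T = ln(14.9463)/1.87048… = 1.44587… → 1.446

1.446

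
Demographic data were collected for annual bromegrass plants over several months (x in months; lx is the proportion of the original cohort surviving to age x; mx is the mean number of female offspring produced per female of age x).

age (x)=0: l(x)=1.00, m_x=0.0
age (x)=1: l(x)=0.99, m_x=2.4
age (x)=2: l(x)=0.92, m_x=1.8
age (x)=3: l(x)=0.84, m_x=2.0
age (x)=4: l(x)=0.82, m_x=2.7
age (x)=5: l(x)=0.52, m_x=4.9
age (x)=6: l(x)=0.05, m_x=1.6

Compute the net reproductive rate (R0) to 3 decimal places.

lx·mx by age: 0, 2.376, 1.656, 1.68, 2.214, 2.548, 0.08
R0 = Σ lx·mx = 10.554 → 10.554

10.554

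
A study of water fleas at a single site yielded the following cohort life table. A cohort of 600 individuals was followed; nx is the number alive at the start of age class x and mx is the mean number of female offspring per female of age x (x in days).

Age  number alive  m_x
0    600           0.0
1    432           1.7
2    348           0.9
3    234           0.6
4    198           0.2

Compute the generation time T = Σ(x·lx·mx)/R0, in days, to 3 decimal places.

lx = nx/n0 = nx/600: 1, 0.72, 0.58, 0.39, 0.33
lx·mx: 0, 1.224, 0.522, 0.234, 0.066 → R0 = 2.046
x·lx·mx: 0, 1.224, 1.044, 0.702, 0.264 → Σ = 3.234
T = 3.234 / 2.046 = 1.580645… → 1.581

1.581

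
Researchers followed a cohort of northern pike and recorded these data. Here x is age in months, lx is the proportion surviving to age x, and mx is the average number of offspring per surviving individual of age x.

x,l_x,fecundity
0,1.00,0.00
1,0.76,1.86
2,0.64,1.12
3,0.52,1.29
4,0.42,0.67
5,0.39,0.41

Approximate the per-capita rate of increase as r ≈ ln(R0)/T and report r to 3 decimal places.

R0 = Σ lx·mx = 0 + 1.4136 + 0.7168 + 0.6708 + 0.2814 + 0.1599 = 3.2425
Σ x·lx·mx = 6.7847; T = 6.7847/3.2425 = 2.09243…
r ≈ ln(R0)/T = ln(3.2425)/2.09243… = 0.56219… → 0.562

0.562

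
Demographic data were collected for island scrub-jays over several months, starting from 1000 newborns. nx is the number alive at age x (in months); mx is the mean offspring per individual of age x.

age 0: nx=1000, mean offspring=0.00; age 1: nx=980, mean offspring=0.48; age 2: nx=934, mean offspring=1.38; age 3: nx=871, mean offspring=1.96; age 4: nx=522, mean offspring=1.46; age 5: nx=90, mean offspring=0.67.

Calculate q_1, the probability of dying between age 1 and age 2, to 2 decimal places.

lx = nx/n0 = nx/1000: 1, 0.98, 0.934, 0.871, 0.522, 0.09
q_1 = (l_1 − l_2) / l_1 = (0.98 − 0.934) / 0.98
     = 0.046 / 0.98 = 0.046939… → 0.05

0.05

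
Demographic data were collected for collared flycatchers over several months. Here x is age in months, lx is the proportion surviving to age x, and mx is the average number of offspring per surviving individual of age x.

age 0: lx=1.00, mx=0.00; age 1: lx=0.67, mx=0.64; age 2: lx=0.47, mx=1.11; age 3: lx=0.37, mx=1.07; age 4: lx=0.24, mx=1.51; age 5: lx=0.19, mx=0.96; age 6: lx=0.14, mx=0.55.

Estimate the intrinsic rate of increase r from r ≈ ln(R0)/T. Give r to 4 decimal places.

R0 = Σ lx·mx = 0 + 0.4288 + 0.5217 + 0.3959 + 0.3624 + 0.1824 + 0.077 = 1.9682
Σ x·lx·mx = 5.4835; T = 5.4835/1.9682 = 2.78605…
r ≈ ln(R0)/T = ln(1.9682)/2.78605… = 0.243039… → 0.2430

0.2430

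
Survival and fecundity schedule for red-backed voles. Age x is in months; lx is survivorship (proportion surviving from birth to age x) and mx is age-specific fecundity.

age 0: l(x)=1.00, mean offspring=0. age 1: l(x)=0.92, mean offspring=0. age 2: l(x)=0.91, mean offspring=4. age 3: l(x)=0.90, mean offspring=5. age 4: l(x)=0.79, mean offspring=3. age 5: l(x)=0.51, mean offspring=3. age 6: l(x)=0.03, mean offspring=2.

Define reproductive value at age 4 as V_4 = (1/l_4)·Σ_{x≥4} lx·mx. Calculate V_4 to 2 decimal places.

lx·mx for x ≥ 4: 2.37, 1.53, 0.06 → sum = 3.96
V_4 = 3.96 / l_4 = 3.96 / 0.79 = 5.012658… → 5.01

5.01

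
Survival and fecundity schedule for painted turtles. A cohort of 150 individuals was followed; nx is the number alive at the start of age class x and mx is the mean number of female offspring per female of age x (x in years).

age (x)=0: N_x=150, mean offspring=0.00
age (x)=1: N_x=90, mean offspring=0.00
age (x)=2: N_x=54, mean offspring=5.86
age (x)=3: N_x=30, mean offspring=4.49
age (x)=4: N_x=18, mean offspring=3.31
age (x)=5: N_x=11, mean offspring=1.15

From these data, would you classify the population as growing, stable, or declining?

growing

lx = nx/n0 = nx/150: 1, 0.6, 0.36, 0.2, 0.12, 0.07333…
R0 = Σ lx·mx = 0 + 0 + 2.1096 + 0.898 + 0.3972 + 0.084333… = 3.489133…
R0 > 1, so the population is growing.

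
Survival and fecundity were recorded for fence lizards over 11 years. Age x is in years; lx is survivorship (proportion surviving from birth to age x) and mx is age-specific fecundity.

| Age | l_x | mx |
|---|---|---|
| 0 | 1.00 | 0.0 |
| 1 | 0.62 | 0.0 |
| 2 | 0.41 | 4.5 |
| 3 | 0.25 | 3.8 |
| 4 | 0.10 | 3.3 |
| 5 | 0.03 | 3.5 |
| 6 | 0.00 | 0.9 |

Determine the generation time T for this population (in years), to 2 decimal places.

2.60

lx·mx: 0, 0, 1.845, 0.95, 0.33, 0.105, 0 → R0 = 3.23
x·lx·mx: 0, 0, 3.69, 2.85, 1.32, 0.525, 0 → Σ = 8.385
T = 8.385 / 3.23 = 2.595975… → 2.60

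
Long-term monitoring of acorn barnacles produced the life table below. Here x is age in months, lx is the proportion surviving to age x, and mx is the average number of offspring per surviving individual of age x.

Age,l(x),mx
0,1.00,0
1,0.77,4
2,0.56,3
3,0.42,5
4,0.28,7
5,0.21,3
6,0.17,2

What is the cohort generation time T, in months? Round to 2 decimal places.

lx·mx: 0, 3.08, 1.68, 2.1, 1.96, 0.63, 0.34 → R0 = 9.79
x·lx·mx: 0, 3.08, 3.36, 6.3, 7.84, 3.15, 2.04 → Σ = 25.77
T = 25.77 / 9.79 = 2.632278… → 2.63

2.63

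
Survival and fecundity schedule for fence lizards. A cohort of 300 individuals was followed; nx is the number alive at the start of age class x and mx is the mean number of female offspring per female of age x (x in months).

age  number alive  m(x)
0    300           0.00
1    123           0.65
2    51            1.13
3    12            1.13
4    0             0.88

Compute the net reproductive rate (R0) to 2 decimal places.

lx = nx/n0 = nx/300: 1, 0.41, 0.17, 0.04, 0
lx·mx by age: 0, 0.2665, 0.1921, 0.0452, 0
R0 = Σ lx·mx = 0.5038 → 0.50

0.50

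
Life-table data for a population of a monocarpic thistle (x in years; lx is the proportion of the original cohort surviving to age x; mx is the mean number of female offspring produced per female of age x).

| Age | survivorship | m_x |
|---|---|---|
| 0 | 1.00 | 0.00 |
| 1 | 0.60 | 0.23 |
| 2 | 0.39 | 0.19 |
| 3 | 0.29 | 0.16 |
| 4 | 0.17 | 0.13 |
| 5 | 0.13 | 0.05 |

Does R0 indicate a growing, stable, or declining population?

declining

R0 = Σ lx·mx = 0 + 0.138 + 0.0741 + 0.0464 + 0.0221 + 0.0065 = 0.2871
R0 < 1, so the population is declining.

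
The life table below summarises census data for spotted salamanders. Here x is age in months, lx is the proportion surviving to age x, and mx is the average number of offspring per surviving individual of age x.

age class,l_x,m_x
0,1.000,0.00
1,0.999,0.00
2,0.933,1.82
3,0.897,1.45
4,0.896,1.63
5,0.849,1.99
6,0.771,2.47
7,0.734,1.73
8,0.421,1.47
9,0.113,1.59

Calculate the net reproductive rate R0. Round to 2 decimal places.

lx·mx by age: 0, 0, 1.69806, 1.30065, 1.46048, 1.68951, 1.90437, 1.26982, 0.61887, 0.17967
R0 = Σ lx·mx = 10.12143 → 10.12

10.12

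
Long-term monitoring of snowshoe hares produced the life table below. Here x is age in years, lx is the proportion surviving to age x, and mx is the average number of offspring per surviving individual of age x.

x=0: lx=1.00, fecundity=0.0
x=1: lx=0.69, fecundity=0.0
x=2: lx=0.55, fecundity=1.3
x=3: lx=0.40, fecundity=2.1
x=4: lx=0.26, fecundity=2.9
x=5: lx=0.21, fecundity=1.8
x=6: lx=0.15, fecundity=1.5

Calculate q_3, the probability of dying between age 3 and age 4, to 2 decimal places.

0.35

q_3 = (l_3 − l_4) / l_3 = (0.4 − 0.26) / 0.4
     = 0.14 / 0.4 = 0.35 → 0.35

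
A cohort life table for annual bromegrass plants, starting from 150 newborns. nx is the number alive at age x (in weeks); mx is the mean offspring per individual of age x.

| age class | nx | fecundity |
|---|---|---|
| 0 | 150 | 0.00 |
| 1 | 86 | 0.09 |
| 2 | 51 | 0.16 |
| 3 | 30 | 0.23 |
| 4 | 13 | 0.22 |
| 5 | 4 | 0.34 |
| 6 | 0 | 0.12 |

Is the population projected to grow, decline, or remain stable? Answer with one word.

lx = nx/n0 = nx/150: 1, 0.57333…, 0.34, 0.2, 0.08667…, 0.02667…, 0
R0 = Σ lx·mx = 0 + 0.0516… + 0.0544 + 0.046 + 0.019067… + 0.009067… + 0 = 0.180133…
R0 < 1, so the population is declining.

declining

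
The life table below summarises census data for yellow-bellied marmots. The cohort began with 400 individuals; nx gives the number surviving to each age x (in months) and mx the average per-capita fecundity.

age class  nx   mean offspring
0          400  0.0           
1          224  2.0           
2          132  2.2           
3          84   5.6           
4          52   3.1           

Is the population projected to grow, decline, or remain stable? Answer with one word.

lx = nx/n0 = nx/400: 1, 0.56, 0.33, 0.21, 0.13
R0 = Σ lx·mx = 0 + 1.12 + 0.726 + 1.176 + 0.403 = 3.425
R0 > 1, so the population is growing.

growing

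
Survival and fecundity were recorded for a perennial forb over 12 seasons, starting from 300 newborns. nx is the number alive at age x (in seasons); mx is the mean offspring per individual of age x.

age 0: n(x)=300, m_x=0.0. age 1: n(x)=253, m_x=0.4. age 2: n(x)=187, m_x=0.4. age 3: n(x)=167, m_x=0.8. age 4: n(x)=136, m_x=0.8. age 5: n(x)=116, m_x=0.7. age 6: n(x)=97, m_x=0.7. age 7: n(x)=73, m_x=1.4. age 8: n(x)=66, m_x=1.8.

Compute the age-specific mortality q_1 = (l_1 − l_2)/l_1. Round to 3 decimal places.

lx = nx/n0 = nx/300: 1, 0.84333…, 0.62333…, 0.55667…, 0.45333…, 0.38667…, 0.32333…, 0.24333…, 0.22
q_1 = (l_1 − l_2) / l_1 = (0.843333… − 0.623333…) / 0.843333…
     = 0.22… / 0.843333… = 0.26087… → 0.261

0.261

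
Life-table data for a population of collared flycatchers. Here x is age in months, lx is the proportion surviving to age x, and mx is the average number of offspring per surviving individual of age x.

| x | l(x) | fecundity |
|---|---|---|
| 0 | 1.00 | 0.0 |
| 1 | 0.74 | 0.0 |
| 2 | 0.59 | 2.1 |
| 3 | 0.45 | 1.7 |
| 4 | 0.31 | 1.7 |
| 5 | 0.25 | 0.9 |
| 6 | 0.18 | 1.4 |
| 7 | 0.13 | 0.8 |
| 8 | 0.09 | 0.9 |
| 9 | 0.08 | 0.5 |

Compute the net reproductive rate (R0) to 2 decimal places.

3.23

lx·mx by age: 0, 0, 1.239, 0.765, 0.527, 0.225, 0.252, 0.104, 0.081, 0.04
R0 = Σ lx·mx = 3.233 → 3.23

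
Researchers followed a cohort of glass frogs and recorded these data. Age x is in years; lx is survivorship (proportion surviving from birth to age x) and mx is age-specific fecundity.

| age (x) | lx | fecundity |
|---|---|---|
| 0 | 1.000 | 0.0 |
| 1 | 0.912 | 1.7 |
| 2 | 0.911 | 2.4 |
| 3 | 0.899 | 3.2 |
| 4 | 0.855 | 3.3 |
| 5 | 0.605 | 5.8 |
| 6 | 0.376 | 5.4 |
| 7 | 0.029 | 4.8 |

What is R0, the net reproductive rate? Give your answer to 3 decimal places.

15.114

lx·mx by age: 0, 1.5504, 2.1864, 2.8768, 2.8215, 3.509, 2.0304, 0.1392
R0 = Σ lx·mx = 15.1137 → 15.114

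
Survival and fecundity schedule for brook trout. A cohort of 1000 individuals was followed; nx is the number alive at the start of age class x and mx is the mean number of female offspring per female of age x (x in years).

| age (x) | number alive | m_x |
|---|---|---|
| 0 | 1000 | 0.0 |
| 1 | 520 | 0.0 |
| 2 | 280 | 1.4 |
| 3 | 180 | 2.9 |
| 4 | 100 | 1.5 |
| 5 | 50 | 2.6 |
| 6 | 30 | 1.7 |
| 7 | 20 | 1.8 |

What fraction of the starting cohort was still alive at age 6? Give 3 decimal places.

0.030

l_6 = n_6/n_0 = 30/1000 = 0.03 → 0.030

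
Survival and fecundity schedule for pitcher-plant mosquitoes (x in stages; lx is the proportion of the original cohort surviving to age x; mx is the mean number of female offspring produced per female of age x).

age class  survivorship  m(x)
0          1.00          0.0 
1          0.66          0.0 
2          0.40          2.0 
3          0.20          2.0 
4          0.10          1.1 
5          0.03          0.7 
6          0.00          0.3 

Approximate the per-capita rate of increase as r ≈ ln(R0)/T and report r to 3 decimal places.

R0 = Σ lx·mx = 0 + 0 + 0.8 + 0.4 + 0.11 + 0.021 + 0 = 1.331
Σ x·lx·mx = 3.345; T = 3.345/1.331 = 2.51315…
r ≈ ln(R0)/T = ln(1.331)/2.51315… = 0.11377… → 0.114

0.114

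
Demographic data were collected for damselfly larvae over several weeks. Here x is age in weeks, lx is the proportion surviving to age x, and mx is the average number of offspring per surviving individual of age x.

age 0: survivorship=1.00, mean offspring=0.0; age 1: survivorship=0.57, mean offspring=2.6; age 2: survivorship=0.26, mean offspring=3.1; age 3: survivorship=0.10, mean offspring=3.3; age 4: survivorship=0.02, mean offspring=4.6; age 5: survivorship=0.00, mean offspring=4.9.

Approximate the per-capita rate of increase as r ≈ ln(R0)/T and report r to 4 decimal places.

0.6069

R0 = Σ lx·mx = 0 + 1.482 + 0.806 + 0.33 + 0.092 + 0 = 2.71
Σ x·lx·mx = 4.452; T = 4.452/2.71 = 1.6428…
r ≈ ln(R0)/T = ln(2.71)/1.6428… = 0.606858… → 0.6069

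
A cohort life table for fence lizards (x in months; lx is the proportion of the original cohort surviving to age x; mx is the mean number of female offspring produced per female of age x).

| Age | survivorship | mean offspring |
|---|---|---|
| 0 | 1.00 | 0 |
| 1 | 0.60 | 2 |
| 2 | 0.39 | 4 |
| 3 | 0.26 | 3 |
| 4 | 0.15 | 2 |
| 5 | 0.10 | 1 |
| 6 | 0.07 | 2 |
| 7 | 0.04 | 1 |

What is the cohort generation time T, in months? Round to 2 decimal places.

2.30

lx·mx: 0, 1.2, 1.56, 0.78, 0.3, 0.1, 0.14, 0.04 → R0 = 4.12
x·lx·mx: 0, 1.2, 3.12, 2.34, 1.2, 0.5, 0.84, 0.28 → Σ = 9.48
T = 9.48 / 4.12 = 2.300971… → 2.30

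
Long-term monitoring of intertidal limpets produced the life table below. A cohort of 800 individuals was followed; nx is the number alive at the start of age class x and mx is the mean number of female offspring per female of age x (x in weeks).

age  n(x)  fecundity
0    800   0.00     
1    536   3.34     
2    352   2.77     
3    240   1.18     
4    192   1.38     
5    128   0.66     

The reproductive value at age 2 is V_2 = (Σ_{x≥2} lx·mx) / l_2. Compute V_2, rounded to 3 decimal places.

4.567

lx = nx/n0 = nx/800: 1, 0.67, 0.44, 0.3, 0.24, 0.16
lx·mx for x ≥ 2: 1.2188, 0.354, 0.3312, 0.1056 → sum = 2.0096
V_2 = 2.0096 / l_2 = 2.0096 / 0.44 = 4.567273… → 4.567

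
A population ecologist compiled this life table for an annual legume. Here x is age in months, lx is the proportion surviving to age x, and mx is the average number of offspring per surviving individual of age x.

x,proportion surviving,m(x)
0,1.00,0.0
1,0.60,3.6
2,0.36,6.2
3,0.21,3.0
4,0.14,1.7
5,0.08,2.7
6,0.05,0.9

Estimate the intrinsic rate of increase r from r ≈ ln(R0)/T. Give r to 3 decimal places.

R0 = Σ lx·mx = 0 + 2.16 + 2.232 + 0.63 + 0.238 + 0.216 + 0.045 = 5.521
Σ x·lx·mx = 10.816; T = 10.816/5.521 = 1.95907…
r ≈ ln(R0)/T = ln(5.521)/1.95907… = 0.87213… → 0.872

0.872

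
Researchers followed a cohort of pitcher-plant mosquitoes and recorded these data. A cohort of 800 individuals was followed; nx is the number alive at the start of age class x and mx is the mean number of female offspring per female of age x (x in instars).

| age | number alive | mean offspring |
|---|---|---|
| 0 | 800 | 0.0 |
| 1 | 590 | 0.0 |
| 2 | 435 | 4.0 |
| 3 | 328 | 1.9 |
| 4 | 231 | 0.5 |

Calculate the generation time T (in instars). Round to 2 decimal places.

lx = nx/n0 = nx/800: 1, 0.7375, 0.54375, 0.41, 0.28875
lx·mx: 0, 0, 2.175, 0.779, 0.144375 → R0 = 3.098375
x·lx·mx: 0, 0, 4.35, 2.337, 0.5775 → Σ = 7.2645
T = 7.2645 / 3.098375 = 2.344616… → 2.34

2.34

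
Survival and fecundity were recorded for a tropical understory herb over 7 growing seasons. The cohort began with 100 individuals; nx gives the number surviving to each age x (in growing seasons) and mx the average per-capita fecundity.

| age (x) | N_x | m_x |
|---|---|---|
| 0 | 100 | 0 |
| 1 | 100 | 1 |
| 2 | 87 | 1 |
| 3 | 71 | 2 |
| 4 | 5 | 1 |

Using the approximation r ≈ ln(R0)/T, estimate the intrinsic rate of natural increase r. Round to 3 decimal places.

0.559

lx = nx/n0 = nx/100: 1, 1, 0.87, 0.71, 0.05
R0 = Σ lx·mx = 0 + 1 + 0.87 + 1.42 + 0.05 = 3.34
Σ x·lx·mx = 7.2; T = 7.2/3.34 = 2.15569…
r ≈ ln(R0)/T = ln(3.34)/2.15569… = 0.55944… → 0.559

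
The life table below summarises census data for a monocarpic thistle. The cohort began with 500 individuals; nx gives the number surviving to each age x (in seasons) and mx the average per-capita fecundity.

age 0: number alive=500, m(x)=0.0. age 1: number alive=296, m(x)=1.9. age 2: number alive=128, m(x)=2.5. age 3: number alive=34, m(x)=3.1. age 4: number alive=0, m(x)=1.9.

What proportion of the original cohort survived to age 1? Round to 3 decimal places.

l_1 = n_1/n_0 = 296/500 = 0.592 → 0.592

0.592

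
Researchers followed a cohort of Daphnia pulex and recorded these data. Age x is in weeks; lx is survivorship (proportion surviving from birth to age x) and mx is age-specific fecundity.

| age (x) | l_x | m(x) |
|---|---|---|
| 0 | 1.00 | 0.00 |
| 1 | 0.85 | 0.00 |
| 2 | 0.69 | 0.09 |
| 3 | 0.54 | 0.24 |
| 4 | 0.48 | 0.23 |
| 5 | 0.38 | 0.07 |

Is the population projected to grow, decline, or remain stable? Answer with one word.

R0 = Σ lx·mx = 0 + 0 + 0.0621 + 0.1296 + 0.1104 + 0.0266 = 0.3287
R0 < 1, so the population is declining.

declining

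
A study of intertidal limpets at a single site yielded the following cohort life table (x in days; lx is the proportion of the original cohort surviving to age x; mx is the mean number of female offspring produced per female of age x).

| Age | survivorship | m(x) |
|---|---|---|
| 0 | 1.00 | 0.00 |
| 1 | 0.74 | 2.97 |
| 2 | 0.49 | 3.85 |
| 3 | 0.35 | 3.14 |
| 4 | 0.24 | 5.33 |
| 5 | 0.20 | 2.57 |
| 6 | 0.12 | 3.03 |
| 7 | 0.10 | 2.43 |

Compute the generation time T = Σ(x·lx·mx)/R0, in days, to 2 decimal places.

2.75

lx·mx: 0, 2.1978, 1.8865, 1.099, 1.2792, 0.514, 0.3636, 0.243 → R0 = 7.5831
x·lx·mx: 0, 2.1978, 3.773, 3.297, 5.1168, 2.57, 2.1816, 1.701 → Σ = 20.8372
T = 20.8372 / 7.5831 = 2.747847… → 2.75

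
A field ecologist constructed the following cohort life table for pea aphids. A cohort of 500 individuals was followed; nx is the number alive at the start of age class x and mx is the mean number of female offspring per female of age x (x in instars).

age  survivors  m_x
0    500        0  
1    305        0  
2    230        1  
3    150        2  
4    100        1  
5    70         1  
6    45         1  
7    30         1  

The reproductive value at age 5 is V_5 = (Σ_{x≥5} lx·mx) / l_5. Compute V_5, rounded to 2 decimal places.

2.07

lx = nx/n0 = nx/500: 1, 0.61, 0.46, 0.3, 0.2, 0.14, 0.09, 0.06
lx·mx for x ≥ 5: 0.14, 0.09, 0.06 → sum = 0.29
V_5 = 0.29 / l_5 = 0.29 / 0.14 = 2.071429… → 2.07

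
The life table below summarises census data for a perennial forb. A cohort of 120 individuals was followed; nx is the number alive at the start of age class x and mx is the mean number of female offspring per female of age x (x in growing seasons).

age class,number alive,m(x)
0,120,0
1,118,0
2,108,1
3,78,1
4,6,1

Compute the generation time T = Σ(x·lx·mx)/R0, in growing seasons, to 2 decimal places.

lx = nx/n0 = nx/120: 1, 0.98333…, 0.9, 0.65, 0.05
lx·mx: 0, 0, 0.9, 0.65, 0.05 → R0 = 1.6…
x·lx·mx: 0, 0, 1.8, 1.95, 0.2 → Σ = 3.95…
T = 3.95… / 1.6… = 2.46875 → 2.47

2.47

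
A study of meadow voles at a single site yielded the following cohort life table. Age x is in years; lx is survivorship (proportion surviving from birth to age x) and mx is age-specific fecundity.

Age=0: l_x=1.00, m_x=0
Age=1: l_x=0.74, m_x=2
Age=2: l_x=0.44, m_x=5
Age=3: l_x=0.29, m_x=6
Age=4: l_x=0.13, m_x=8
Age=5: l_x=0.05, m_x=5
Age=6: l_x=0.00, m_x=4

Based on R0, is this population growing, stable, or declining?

R0 = Σ lx·mx = 0 + 1.48 + 2.2 + 1.74 + 1.04 + 0.25 + 0 = 6.71
R0 > 1, so the population is growing.

growing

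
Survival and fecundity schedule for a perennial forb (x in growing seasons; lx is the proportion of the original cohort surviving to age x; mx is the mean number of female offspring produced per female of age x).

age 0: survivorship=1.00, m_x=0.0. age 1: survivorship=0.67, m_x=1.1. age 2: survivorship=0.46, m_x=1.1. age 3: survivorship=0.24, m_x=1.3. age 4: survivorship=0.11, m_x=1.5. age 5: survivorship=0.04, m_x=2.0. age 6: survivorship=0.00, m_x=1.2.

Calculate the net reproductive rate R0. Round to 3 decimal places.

lx·mx by age: 0, 0.737, 0.506, 0.312, 0.165, 0.08, 0
R0 = Σ lx·mx = 1.8 → 1.800

1.800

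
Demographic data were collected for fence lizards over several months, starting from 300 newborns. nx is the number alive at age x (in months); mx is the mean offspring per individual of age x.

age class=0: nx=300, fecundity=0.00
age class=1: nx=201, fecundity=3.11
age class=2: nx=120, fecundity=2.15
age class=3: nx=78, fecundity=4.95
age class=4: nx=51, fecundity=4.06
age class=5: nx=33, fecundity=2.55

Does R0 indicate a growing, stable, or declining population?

growing

lx = nx/n0 = nx/300: 1, 0.67, 0.4, 0.26, 0.17, 0.11
R0 = Σ lx·mx = 0 + 2.0837 + 0.86 + 1.287 + 0.6902 + 0.2805 = 5.2014
R0 > 1, so the population is growing.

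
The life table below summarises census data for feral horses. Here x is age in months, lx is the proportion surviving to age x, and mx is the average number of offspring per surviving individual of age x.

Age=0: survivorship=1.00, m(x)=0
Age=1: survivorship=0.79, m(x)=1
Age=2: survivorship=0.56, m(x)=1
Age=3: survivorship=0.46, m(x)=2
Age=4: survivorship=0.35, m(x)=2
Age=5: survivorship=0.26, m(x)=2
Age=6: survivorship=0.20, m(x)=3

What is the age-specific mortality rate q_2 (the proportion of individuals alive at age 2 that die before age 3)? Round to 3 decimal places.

0.179

q_2 = (l_2 − l_3) / l_2 = (0.56 − 0.46) / 0.56
     = 0.1 / 0.56 = 0.178571… → 0.179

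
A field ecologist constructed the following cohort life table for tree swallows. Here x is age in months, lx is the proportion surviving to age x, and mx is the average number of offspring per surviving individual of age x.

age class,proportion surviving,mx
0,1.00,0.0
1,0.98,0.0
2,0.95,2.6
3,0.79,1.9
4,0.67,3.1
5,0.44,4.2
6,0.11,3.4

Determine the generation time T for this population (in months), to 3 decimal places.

lx·mx: 0, 0, 2.47, 1.501, 2.077, 1.848, 0.374 → R0 = 8.27
x·lx·mx: 0, 0, 4.94, 4.503, 8.308, 9.24, 2.244 → Σ = 29.235
T = 29.235 / 8.27 = 3.535067… → 3.535

3.535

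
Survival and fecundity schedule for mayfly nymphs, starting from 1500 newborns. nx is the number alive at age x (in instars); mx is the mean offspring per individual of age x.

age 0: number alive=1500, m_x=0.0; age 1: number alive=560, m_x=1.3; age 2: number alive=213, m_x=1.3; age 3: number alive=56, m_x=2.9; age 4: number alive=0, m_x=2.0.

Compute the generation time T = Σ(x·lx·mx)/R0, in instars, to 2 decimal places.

lx = nx/n0 = nx/1500: 1, 0.37333…, 0.142, 0.03733…, 0
lx·mx: 0, 0.485333…, 0.1846, 0.108267…, 0 → R0 = 0.7782…
x·lx·mx: 0, 0.485333…, 0.3692, 0.3248…, 0 → Σ = 1.179333…
T = 1.179333… / 0.7782… = 1.515463… → 1.52

1.52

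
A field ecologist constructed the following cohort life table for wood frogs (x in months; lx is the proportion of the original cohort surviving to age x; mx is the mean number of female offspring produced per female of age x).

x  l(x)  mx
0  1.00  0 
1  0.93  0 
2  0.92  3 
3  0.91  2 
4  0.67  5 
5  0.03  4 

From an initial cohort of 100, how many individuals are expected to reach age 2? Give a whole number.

92

Expected survivors = N0 · l_2 = 100 × 0.92 = 92 → 92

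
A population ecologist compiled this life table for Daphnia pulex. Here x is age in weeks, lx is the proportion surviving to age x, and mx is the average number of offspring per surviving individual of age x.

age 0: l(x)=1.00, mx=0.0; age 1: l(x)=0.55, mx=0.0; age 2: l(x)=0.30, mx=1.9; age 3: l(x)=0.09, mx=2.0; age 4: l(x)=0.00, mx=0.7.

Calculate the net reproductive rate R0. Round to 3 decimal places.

lx·mx by age: 0, 0, 0.57, 0.18, 0
R0 = Σ lx·mx = 0.75 → 0.750

0.750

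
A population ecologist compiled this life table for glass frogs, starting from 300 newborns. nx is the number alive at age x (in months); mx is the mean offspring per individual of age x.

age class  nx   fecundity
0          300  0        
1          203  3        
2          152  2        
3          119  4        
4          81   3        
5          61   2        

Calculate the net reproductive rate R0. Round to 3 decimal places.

5.847

lx = nx/n0 = nx/300: 1, 0.67667…, 0.50667…, 0.39667…, 0.27, 0.20333…
lx·mx by age: 0, 2.03…, 1.013333…, 1.586667…, 0.81, 0.406667…
R0 = Σ lx·mx = 5.846667… → 5.847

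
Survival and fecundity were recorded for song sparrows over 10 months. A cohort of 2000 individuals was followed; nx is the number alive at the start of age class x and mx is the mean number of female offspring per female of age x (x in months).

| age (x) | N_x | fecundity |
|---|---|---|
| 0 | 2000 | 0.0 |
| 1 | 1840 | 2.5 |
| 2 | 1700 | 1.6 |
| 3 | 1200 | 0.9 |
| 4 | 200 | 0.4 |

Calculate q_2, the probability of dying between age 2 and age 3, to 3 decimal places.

0.294

lx = nx/n0 = nx/2000: 1, 0.92, 0.85, 0.6, 0.1
q_2 = (l_2 − l_3) / l_2 = (0.85 − 0.6) / 0.85
     = 0.25 / 0.85 = 0.294118… → 0.294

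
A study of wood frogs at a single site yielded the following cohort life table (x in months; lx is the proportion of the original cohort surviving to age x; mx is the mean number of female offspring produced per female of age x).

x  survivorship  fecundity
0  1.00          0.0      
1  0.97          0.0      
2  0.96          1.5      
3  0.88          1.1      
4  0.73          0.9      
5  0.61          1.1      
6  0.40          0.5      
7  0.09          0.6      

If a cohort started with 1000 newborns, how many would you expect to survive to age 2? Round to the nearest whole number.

960

Expected survivors = N0 · l_2 = 1000 × 0.96 = 960 → 960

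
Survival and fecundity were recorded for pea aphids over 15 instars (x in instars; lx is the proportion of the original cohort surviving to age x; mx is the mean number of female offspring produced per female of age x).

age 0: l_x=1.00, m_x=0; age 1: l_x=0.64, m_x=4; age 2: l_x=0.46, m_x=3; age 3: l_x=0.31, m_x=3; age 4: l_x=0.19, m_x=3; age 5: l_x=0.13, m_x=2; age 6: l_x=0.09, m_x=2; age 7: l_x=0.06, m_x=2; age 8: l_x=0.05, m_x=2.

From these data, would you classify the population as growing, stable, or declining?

R0 = Σ lx·mx = 0 + 2.56 + 1.38 + 0.93 + 0.57 + 0.26 + 0.18 + 0.12 + 0.1 = 6.1
R0 > 1, so the population is growing.

growing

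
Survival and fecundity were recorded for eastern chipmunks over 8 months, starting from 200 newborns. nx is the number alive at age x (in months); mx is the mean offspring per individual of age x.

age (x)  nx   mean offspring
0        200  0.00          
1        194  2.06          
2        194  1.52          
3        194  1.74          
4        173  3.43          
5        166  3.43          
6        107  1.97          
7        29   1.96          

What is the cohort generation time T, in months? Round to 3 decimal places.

lx = nx/n0 = nx/200: 1, 0.97, 0.97, 0.97, 0.865, 0.83, 0.535, 0.145
lx·mx: 0, 1.9982, 1.4744, 1.6878, 2.96695, 2.8469, 1.05395, 0.2842 → R0 = 12.3124
x·lx·mx: 0, 1.9982, 2.9488, 5.0634, 11.8678, 14.2345, 6.3237, 1.9894 → Σ = 44.4258
T = 44.4258 / 12.3124 = 3.608216… → 3.608

3.608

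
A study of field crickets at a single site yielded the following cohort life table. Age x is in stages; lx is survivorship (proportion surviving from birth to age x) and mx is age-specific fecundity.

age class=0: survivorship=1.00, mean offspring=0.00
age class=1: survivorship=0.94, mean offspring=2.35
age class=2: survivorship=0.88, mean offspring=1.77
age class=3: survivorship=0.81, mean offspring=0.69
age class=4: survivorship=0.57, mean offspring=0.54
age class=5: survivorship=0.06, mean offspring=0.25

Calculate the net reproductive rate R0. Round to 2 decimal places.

4.65

lx·mx by age: 0, 2.209, 1.5576, 0.5589, 0.3078, 0.015
R0 = Σ lx·mx = 4.6483 → 4.65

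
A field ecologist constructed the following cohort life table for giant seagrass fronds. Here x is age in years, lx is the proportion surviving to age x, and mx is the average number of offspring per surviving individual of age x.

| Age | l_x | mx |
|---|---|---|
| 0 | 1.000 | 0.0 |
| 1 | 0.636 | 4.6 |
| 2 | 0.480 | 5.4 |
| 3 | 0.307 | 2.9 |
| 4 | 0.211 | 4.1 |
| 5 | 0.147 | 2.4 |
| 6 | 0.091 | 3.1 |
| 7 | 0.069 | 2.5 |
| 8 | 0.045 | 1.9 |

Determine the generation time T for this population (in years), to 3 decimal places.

lx·mx: 0, 2.9256, 2.592, 0.8903, 0.8651, 0.3528, 0.2821, 0.1725, 0.0855 → R0 = 8.1659
x·lx·mx: 0, 2.9256, 5.184, 2.6709, 3.4604, 1.764, 1.6926, 1.2075, 0.684 → Σ = 19.589
T = 19.589 / 8.1659 = 2.398878… → 2.399

2.399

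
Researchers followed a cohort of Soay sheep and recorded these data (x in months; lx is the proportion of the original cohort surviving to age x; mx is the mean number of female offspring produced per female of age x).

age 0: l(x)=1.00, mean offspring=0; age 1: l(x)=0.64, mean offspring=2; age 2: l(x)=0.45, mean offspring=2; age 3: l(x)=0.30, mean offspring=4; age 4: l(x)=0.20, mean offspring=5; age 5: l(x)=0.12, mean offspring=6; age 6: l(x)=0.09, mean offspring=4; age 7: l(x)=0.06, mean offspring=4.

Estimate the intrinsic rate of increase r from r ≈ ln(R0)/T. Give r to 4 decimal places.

0.5475

R0 = Σ lx·mx = 0 + 1.28 + 0.9 + 1.2 + 1 + 0.72 + 0.36 + 0.24 = 5.7
Σ x·lx·mx = 18.12; T = 18.12/5.7 = 3.17895…
r ≈ ln(R0)/T = ln(5.7)/3.17895… = 0.547498… → 0.5475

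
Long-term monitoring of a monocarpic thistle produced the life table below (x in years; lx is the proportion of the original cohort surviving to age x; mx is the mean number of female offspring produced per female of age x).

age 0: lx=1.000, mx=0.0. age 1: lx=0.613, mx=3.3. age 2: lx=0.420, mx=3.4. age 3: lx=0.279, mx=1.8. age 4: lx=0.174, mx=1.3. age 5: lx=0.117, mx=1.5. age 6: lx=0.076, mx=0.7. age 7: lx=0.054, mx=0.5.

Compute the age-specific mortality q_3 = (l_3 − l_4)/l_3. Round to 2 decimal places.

q_3 = (l_3 − l_4) / l_3 = (0.279 − 0.174) / 0.279
     = 0.105 / 0.279 = 0.376344… → 0.38

0.38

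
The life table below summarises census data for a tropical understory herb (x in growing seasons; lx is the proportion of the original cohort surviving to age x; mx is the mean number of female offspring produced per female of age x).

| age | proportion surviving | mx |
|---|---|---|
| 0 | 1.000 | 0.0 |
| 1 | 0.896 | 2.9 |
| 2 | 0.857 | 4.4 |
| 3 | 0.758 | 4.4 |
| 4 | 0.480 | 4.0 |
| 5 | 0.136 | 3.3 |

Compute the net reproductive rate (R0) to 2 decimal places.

lx·mx by age: 0, 2.5984, 3.7708, 3.3352, 1.92, 0.4488
R0 = Σ lx·mx = 12.0732 → 12.07

12.07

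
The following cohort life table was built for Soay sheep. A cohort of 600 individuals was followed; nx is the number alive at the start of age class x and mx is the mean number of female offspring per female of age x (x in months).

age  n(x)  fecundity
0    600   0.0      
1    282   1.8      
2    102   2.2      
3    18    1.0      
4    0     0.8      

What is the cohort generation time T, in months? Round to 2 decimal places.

lx = nx/n0 = nx/600: 1, 0.47, 0.17, 0.03, 0
lx·mx: 0, 0.846, 0.374, 0.03, 0 → R0 = 1.25
x·lx·mx: 0, 0.846, 0.748, 0.09, 0 → Σ = 1.684
T = 1.684 / 1.25 = 1.3472 → 1.35

1.35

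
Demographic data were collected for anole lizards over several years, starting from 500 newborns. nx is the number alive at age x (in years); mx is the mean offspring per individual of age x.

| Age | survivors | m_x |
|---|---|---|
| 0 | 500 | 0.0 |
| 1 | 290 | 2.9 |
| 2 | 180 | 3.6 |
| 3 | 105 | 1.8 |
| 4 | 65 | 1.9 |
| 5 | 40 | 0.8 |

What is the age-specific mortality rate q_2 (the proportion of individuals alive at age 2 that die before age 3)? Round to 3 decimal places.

0.417

lx = nx/n0 = nx/500: 1, 0.58, 0.36, 0.21, 0.13, 0.08
q_2 = (l_2 − l_3) / l_2 = (0.36 − 0.21) / 0.36
     = 0.15 / 0.36 = 0.416667… → 0.417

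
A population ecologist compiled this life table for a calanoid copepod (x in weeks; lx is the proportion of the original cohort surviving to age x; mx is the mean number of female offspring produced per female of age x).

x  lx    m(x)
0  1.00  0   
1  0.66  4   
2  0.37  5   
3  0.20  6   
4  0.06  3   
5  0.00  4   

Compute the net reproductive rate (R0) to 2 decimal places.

5.87

lx·mx by age: 0, 2.64, 1.85, 1.2, 0.18, 0
R0 = Σ lx·mx = 5.87 → 5.87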